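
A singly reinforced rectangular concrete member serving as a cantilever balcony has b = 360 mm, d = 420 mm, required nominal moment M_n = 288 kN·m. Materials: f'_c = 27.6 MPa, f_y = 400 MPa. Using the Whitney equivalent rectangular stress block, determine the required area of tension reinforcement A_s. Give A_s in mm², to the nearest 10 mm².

A_s ≈ 1920 mm²

With M_n = 0.85 f'_c a b (d − a/2), solve the quadratic for a:
a = d − √(d² − 2M_n/(0.85 f'_c b)) = 420 − √(420² − 2 × 288×10⁶/(0.85 × 27.6 × 360)) = 91.06 mm.
A_s = 0.85 f'_c a b / f_y = 0.85 × 27.6 × 91.06 × 360 / 400 = 1922.6 mm².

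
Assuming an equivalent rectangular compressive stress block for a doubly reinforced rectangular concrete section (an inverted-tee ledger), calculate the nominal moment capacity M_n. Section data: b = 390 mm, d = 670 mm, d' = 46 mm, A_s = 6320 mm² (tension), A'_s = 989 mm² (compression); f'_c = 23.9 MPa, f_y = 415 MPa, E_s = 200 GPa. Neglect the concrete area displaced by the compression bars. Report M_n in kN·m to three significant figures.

Assume both tension and compression steel yield.
Net tension couple steel: A_s − A'_s = 5331 mm².
a = (A_s − A'_s) f_y / (0.85 f'_c b) = 2212365/(0.85 × 23.9 × 390) = 279.24 mm.
c = a/β₁ = 279.24/0.85 = 328.52 mm; ε'_s = 0.003(c − d')/c = 0.0026 ≥ f_y/E_s = 0.0021, so compression steel does yield.
M_n = (A_s − A'_s) f_y (d − a/2) + A'_s f_y (d − d') = [2212365 × (670 − 139.62) + 410435 × (670 − 46)] × 10⁻⁶ = 1173.39 + 256.11 = 1429.50 kN·m.

M_n ≈ 1430 kN·m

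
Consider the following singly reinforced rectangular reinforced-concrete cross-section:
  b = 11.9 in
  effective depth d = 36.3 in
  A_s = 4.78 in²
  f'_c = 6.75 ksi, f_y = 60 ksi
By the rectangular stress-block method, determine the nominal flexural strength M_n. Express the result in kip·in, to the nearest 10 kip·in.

M_n ≈ 9810 kip·in

T = A_s f_y = 4.78 × 60 = 286.8 kips.
a = T/(0.85 f'_c b) = 286.8/(0.85 × 6.75 × 11.9) = 4.201 in.
M_n = T(d − a/2) = 286.8 × (36.3 − 2.1005) = 9808.4 kip·in.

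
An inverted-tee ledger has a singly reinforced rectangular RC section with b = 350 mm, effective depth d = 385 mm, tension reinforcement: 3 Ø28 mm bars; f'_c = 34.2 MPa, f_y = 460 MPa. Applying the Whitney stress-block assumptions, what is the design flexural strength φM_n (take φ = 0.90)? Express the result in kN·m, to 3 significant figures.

φM_n ≈ 263 kN·m

A_s = 3 × 616 = 1848 mm².
T = A_s f_y = 1848 × 460 = 850080 N = 850.08 kN.
From C = T: a = T/(0.85 f'_c b) = 850080/(0.85 × 34.2 × 350) = 83.55 mm.
M_n = T(d − a/2) = 850.08 kN × (385 − 41.775) mm = 291.77 kN·m.
φM_n = 0.90 × 291.77 = 262.59 kN·m.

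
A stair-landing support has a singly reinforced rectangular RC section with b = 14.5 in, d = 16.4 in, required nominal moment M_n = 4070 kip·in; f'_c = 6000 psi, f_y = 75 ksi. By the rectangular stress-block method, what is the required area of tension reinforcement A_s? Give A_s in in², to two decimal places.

A_s ≈ 3.74 in²

From M_n = 0.85 f'_c a b (d − a/2):
a = d − √(d² − 2M_n/(0.85 f'_c b)) = 16.4 − √(16.4² − 2 × 4070/(0.85 × 6 × 14.5)) = 3.795 in.
A_s = 0.85 f'_c a b / f_y = 0.85 × 6 × 3.795 × 14.5 / 75 = 3.742 in².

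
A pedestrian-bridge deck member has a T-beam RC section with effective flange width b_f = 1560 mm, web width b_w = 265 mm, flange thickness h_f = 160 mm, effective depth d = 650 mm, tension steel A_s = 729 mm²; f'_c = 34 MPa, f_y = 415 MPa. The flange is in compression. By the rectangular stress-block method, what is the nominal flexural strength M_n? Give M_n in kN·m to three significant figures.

M_n ≈ 196 kN·m

Tension: T = A_s f_y = 729 × 415 = 302535 N.
Try a within the flange: a = T/(0.85 f'_c b_f) = 302535/(0.85 × 34 × 1560) = 6.71 mm.
Since a = 6.71 ≤ h_f = 160 mm, the stress block lies entirely in the flange; analyse as a rectangular beam of width b_f.
M_n = T(d − a/2) = 302535 × (650 − 3.355) = 195.63 × 10⁶ N·mm.
M_n = 195.63 kN·m.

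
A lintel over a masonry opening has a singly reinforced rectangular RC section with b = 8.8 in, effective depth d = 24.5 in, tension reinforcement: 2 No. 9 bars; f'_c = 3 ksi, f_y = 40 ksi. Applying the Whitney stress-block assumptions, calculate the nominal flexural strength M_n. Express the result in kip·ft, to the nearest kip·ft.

M_n ≈ 151 kip·ft

A_s = 2 × 1 = 2 in².
T = A_s f_y = 2 × 40 = 80 kips.
a = T/(0.85 f'_c b) = 80/(0.85 × 3 × 8.8) = 3.565 in.
M_n = T(d − a/2) = 80 × (24.5 − 1.7825) = 1817.4 kip·in = 1817.4/12 = 151.45 kip·ft.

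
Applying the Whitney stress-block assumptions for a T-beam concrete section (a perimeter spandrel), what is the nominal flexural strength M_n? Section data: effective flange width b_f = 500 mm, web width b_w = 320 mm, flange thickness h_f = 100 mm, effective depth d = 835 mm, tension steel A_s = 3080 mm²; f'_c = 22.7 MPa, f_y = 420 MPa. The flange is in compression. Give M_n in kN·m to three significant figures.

Tension: T = A_s f_y = 3080 × 420 = 1293600 N.
Try a within the flange: a = T/(0.85 f'_c b_f) = 1293600/(0.85 × 22.7 × 500) = 134.09 mm.
a = 134.09 > h_f = 100 mm: the block extends into the web. Split into flange-overhang and web parts.
C_f = 0.85 f'_c (b_f − b_w) h_f = 0.85 × 22.7 × (500 − 320) × 100 = 347310 N.
Remaining web compression depth: a_w = (T − C_f)/(0.85 f'_c b_w) = (1293600 − 347310)/(0.85 × 22.7 × 320) = 153.26 mm.
M_n = C_f(d − h_f/2) + (T − C_f)(d − a_w/2) = 347310 × (835 − 50) + 946290 × (835 − 76.63) = 272.64 + 717.64 = 990.28 × 10⁶ N·mm.
M_n = 990.28 kN·m.

M_n ≈ 990 kN·m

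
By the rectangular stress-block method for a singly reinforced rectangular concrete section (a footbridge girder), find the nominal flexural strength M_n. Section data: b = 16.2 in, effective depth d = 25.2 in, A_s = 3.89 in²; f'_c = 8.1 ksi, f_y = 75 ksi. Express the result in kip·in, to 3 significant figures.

M_n ≈ 6970 kip·in

T = A_s f_y = 3.89 × 75 = 291.75 kips.
a = T/(0.85 f'_c b) = 291.75/(0.85 × 8.1 × 16.2) = 2.616 in.
M_n = T(d − a/2) = 291.75 × (25.2 − 1.308) = 6970.5 kip·in.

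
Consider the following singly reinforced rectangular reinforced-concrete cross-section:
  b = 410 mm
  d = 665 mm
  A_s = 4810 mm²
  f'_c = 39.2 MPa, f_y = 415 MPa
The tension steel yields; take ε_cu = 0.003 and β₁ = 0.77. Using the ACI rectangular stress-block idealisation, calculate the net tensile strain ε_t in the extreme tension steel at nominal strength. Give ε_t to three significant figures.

a = A_s f_y/(0.85 f'_c b) = 146.12 mm.
β₁ = 0.77, so c = a/β₁ = 146.12/0.77 = 189.77 mm.
From the linear strain diagram with ε_cu = 0.003: ε_t = 0.003 (d − c)/c = 0.003 × (665 − 189.77)/189.77 = 0.00751.
Since ε_t ≥ 0.005, the section is tension-controlled.

ε_t ≈ 0.00751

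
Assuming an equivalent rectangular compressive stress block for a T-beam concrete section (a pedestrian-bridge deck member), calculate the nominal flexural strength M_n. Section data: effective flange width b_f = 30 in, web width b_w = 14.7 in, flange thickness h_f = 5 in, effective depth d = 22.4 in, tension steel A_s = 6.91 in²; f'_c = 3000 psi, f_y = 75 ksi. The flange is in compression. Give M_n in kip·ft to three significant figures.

M_n ≈ 811 kip·ft

Tension: T = A_s f_y = 6.91 × 75 = 518.25 kips.
Try a within the flange: a = T/(0.85 f'_c b_f) = 518.25/(0.85 × 3 × 30) = 6.775 in.
a = 6.775 > h_f = 5 in: the block extends into the web. Split into flange-overhang and web parts.
C_f = 0.85 f'_c (b_f − b_w) h_f = 0.85 × 3 × (30 − 14.7) × 5 = 195.1 kips.
Remaining web compression depth: a_w = (T − C_f)/(0.85 f'_c b_w) = (518.25 − 195.1)/(0.85 × 3 × 14.7) = 8.621 in.
M_n = C_f(d − h_f/2) + (T − C_f)(d − a_w/2) = 195.1 × (22.4 − 2.5) + 323.15 × (22.4 − 4.3105) = 3882.5 + 5845.6 = 9728.1 kip·in.
M_n = 9728.1/12 = 810.68 kip·ft.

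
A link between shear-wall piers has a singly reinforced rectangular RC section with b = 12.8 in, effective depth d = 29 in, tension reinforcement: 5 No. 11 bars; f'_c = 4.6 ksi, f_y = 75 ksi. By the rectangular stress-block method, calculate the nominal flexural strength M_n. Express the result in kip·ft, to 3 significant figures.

M_n ≈ 1130 kip·ft

A_s = 5 × 1.56 = 7.8 in².
T = A_s f_y = 7.8 × 75 = 585 kips.
a = T/(0.85 f'_c b) = 585/(0.85 × 4.6 × 12.8) = 11.689 in.
M_n = T(d − a/2) = 585 × (29 − 5.8445) = 13546.0 kip·in = 13546.0/12 = 1128.83 kip·ft.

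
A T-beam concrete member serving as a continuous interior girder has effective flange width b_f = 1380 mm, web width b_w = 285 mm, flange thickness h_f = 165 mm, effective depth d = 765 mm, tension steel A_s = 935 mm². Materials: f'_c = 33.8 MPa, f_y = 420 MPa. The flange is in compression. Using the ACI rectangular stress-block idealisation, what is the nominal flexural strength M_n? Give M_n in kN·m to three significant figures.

Tension: T = A_s f_y = 935 × 420 = 392700 N.
Try a within the flange: a = T/(0.85 f'_c b_f) = 392700/(0.85 × 33.8 × 1380) = 9.90 mm.
Since a = 9.90 ≤ h_f = 165 mm, the stress block lies entirely in the flange; analyse as a rectangular beam of width b_f.
M_n = T(d − a/2) = 392700 × (765 − 4.95) = 298.47 × 10⁶ N·mm.
M_n = 298.47 kN·m.

M_n ≈ 298 kN·m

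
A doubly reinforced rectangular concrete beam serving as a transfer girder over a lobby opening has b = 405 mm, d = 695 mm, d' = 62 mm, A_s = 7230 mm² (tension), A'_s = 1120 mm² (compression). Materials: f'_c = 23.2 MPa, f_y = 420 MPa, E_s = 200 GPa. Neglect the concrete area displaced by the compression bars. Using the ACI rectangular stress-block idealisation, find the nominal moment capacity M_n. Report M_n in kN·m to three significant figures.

Assume both tension and compression steel yield.
Net tension couple steel: A_s − A'_s = 6110 mm².
a = (A_s − A'_s) f_y / (0.85 f'_c b) = 2566200/(0.85 × 23.2 × 405) = 321.31 mm.
c = a/β₁ = 321.31/0.85 = 378.01 mm; ε'_s = 0.003(c − d')/c = 0.0025 ≥ f_y/E_s = 0.0021, so compression steel does yield.
M_n = (A_s − A'_s) f_y (d − a/2) + A'_s f_y (d − d') = [2566200 × (695 − 160.655) + 470400 × (695 − 62)] × 10⁻⁶ = 1371.24 + 297.76 = 1669.00 kN·m.

M_n ≈ 1670 kN·m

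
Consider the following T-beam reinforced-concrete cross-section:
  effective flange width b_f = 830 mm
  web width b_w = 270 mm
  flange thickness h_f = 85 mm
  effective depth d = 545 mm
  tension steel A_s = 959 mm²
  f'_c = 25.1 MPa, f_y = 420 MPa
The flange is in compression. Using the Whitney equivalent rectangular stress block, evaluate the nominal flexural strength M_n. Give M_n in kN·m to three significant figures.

Tension: T = A_s f_y = 959 × 420 = 402780 N.
Try a within the flange: a = T/(0.85 f'_c b_f) = 402780/(0.85 × 25.1 × 830) = 22.75 mm.
Since a = 22.75 ≤ h_f = 85 mm, the stress block lies entirely in the flange; analyse as a rectangular beam of width b_f.
M_n = T(d − a/2) = 402780 × (545 − 11.375) = 214.93 × 10⁶ N·mm.
M_n = 214.93 kN·m.

M_n ≈ 215 kN·m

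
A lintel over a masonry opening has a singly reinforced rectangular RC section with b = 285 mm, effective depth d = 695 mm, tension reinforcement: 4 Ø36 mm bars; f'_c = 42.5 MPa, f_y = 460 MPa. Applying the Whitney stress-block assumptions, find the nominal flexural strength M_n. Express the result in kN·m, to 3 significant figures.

M_n ≈ 1130 kN·m

A_s = 4 × 1018 = 4072 mm².
T = A_s f_y = 4072 × 460 = 1873120 N = 1873.12 kN.
From C = T: a = T/(0.85 f'_c b) = 1873120/(0.85 × 42.5 × 285) = 181.93 mm.
M_n = T(d − a/2) = 1873.12 kN × (695 − 90.965) mm = 1131.43 kN·m.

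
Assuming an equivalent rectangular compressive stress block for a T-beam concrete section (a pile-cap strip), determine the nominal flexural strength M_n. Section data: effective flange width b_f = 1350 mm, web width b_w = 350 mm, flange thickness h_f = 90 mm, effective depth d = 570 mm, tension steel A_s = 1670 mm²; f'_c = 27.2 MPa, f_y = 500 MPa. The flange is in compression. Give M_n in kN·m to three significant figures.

M_n ≈ 465 kN·m

Tension: T = A_s f_y = 1670 × 500 = 835000 N.
Try a within the flange: a = T/(0.85 f'_c b_f) = 835000/(0.85 × 27.2 × 1350) = 26.75 mm.
Since a = 26.75 ≤ h_f = 90 mm, the stress block lies entirely in the flange; analyse as a rectangular beam of width b_f.
M_n = T(d − a/2) = 835000 × (570 − 13.375) = 464.78 × 10⁶ N·mm.
M_n = 464.78 kN·m.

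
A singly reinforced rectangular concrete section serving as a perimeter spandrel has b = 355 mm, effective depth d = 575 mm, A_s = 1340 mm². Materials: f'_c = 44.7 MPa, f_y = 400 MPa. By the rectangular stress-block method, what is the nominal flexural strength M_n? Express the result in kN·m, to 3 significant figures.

M_n ≈ 298 kN·m

T = A_s f_y = 1340 × 400 = 536000 N = 536 kN.
From C = T: a = T/(0.85 f'_c b) = 536000/(0.85 × 44.7 × 355) = 39.74 mm.
M_n = T(d − a/2) = 536 kN × (575 − 19.87) mm = 297.55 kN·m.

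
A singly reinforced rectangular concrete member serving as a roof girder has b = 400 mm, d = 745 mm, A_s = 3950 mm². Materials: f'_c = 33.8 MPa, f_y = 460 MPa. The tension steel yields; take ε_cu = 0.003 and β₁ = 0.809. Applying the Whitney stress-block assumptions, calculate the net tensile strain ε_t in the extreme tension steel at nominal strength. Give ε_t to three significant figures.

a = A_s f_y/(0.85 f'_c b) = 158.11 mm.
β₁ = 0.809, so c = a/β₁ = 158.11/0.809 = 195.44 mm.
From the linear strain diagram with ε_cu = 0.003: ε_t = 0.003 (d − c)/c = 0.003 × (745 − 195.44)/195.44 = 0.00844.
Since ε_t ≥ 0.005, the section is tension-controlled.

ε_t ≈ 0.00844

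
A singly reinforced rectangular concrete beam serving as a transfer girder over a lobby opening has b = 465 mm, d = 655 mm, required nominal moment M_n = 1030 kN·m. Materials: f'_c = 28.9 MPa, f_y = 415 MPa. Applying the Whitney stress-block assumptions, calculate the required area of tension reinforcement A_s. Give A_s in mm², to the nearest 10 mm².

A_s ≈ 4300 mm²

With M_n = 0.85 f'_c a b (d − a/2), solve the quadratic for a:
a = d − √(d² − 2M_n/(0.85 f'_c b)) = 655 − √(655² − 2 × 1030×10⁶/(0.85 × 28.9 × 465)) = 156.32 mm.
A_s = 0.85 f'_c a b / f_y = 0.85 × 28.9 × 156.32 × 465 / 415 = 4302.7 mm².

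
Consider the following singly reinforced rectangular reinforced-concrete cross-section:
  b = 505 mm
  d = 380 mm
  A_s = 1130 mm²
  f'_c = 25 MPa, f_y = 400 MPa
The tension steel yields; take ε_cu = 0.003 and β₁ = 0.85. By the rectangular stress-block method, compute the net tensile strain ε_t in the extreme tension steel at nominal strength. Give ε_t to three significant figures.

a = A_s f_y/(0.85 f'_c b) = 42.12 mm.
β₁ = 0.85, so c = a/β₁ = 42.12/0.85 = 49.55 mm.
From the linear strain diagram with ε_cu = 0.003: ε_t = 0.003 (d − c)/c = 0.003 × (380 − 49.55)/49.55 = 0.0200.
Since ε_t ≥ 0.005, the section is tension-controlled.

ε_t ≈ 0.0200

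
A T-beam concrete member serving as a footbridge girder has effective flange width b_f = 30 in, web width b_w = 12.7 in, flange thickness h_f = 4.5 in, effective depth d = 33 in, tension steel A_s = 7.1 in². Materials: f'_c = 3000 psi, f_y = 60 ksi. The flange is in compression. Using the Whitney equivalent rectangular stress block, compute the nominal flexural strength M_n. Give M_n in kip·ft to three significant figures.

M_n ≈ 1070 kip·ft

Tension: T = A_s f_y = 7.1 × 60 = 426 kips.
Try a within the flange: a = T/(0.85 f'_c b_f) = 426/(0.85 × 3 × 30) = 5.569 in.
a = 5.569 > h_f = 4.5 in: the block extends into the web. Split into flange-overhang and web parts.
C_f = 0.85 f'_c (b_f − b_w) h_f = 0.85 × 3 × (30 − 12.7) × 4.5 = 198.5 kips.
Remaining web compression depth: a_w = (T − C_f)/(0.85 f'_c b_w) = (426 − 198.5)/(0.85 × 3 × 12.7) = 7.025 in.
M_n = C_f(d − h_f/2) + (T − C_f)(d − a_w/2) = 198.5 × (33 − 2.25) + 227.5 × (33 − 3.5125) = 6103.9 + 6708.4 = 12812.3 kip·in.
M_n = 12812.3/12 = 1067.69 kip·ft.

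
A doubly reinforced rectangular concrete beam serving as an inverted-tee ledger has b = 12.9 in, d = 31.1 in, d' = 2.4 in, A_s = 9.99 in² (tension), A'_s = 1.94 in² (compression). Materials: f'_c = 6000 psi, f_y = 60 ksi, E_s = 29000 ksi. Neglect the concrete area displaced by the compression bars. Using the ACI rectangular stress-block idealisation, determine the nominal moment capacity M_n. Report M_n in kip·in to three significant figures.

Assume both steels yield.
a = (A_s − A'_s) f_y/(0.85 f'_c b) = (9.99 − 1.94) × 60/(0.85 × 6 × 12.9) = 7.342 in.
c = a/β₁ = 7.342/0.75 = 9.789 in; ε'_s = 0.003(c − d')/c = 0.0023 ≥ ε_y = 0.0021, so the compression steel yields.
M_n = (A_s − A'_s) f_y (d − a/2) + A'_s f_y (d − d') = 483 × (31.1 − 3.671) + 116.4 × (31.1 − 2.4) = 13248.2 + 3340.7 = 16588.9 kip·in.

M_n ≈ 16600 kip·in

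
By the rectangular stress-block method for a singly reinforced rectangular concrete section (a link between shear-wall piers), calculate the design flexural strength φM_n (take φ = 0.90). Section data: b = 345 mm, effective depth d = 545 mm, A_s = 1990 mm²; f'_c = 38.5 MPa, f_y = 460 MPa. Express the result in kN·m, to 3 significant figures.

φM_n ≈ 416 kN·m

T = A_s f_y = 1990 × 460 = 915400 N = 915.4 kN.
From C = T: a = T/(0.85 f'_c b) = 915400/(0.85 × 38.5 × 345) = 81.08 mm.
M_n = T(d − a/2) = 915.4 kN × (545 − 40.54) mm = 461.78 kN·m.
φM_n = 0.90 × 461.78 = 415.60 kN·m.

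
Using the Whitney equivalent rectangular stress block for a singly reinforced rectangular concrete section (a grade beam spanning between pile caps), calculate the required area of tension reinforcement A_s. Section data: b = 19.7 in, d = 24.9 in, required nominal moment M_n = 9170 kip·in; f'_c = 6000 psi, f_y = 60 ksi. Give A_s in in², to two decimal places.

From M_n = 0.85 f'_c a b (d − a/2):
a = d − √(d² − 2M_n/(0.85 f'_c b)) = 24.9 − √(24.9² − 2 × 9170/(0.85 × 6 × 19.7)) = 3.984 in.
A_s = 0.85 f'_c a b / f_y = 0.85 × 6 × 3.984 × 19.7 / 60 = 6.671 in².

A_s ≈ 6.67 in²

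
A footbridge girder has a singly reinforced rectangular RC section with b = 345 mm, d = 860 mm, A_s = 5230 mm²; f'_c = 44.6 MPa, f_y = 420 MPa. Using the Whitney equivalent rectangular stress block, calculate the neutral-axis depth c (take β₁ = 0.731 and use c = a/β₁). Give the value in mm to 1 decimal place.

c ≈ 229.8 mm

T = A_s f_y = 5230 × 420 = 2196600 N = 2196.6 kN.
Setting C = 0.85 f'_c a b equal to T: a = 2196600/(0.85 × 44.6 × 345) = 167.949 mm.
With β₁ = 0.731, c = a/β₁ = 167.949/0.731 = 229.8 mm.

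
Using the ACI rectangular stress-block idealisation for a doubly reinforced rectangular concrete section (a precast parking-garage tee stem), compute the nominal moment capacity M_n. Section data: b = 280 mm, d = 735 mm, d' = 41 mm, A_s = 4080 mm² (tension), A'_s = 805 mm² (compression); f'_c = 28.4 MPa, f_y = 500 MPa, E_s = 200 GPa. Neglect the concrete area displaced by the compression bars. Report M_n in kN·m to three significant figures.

M_n ≈ 1280 kN·m

Assume both tension and compression steel yield.
Net tension couple steel: A_s − A'_s = 3275 mm².
a = (A_s − A'_s) f_y / (0.85 f'_c b) = 1637500/(0.85 × 28.4 × 280) = 242.26 mm.
c = a/β₁ = 242.26/0.847 = 286.02 mm; ε'_s = 0.003(c − d')/c = 0.0026 ≥ f_y/E_s = 0.0025, so compression steel does yield.
M_n = (A_s − A'_s) f_y (d − a/2) + A'_s f_y (d − d') = [1637500 × (735 − 121.13) + 402500 × (735 − 41)] × 10⁻⁶ = 1005.21 + 279.34 = 1284.55 kN·m.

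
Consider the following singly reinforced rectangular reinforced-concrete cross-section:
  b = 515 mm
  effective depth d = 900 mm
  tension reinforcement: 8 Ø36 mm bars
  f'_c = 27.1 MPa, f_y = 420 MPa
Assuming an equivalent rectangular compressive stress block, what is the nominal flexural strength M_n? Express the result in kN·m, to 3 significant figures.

A_s = 8 × 1018 = 8144 mm².
T = A_s f_y = 8144 × 420 = 3420480 N = 3420.48 kN.
From C = T: a = T/(0.85 f'_c b) = 3420480/(0.85 × 27.1 × 515) = 288.33 mm.
M_n = T(d − a/2) = 3420.48 kN × (900 − 144.165) mm = 2585.32 kN·m.

M_n ≈ 2590 kN·m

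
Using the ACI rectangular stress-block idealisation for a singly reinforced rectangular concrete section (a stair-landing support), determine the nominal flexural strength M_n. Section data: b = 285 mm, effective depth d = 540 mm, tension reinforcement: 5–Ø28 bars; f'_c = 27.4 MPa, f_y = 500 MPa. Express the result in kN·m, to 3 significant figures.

M_n ≈ 653 kN·m

A_s = 5 × 616 = 3080 mm².
T = A_s f_y = 3080 × 500 = 1540000 N = 1540 kN.
From C = T: a = T/(0.85 f'_c b) = 1540000/(0.85 × 27.4 × 285) = 232.01 mm.
M_n = T(d − a/2) = 1540 kN × (540 − 116.005) mm = 652.95 kN·m.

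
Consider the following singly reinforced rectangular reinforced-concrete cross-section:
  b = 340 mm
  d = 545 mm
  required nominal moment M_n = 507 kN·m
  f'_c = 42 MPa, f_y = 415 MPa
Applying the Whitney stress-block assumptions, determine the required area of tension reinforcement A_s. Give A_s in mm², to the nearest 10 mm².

A_s ≈ 2430 mm²

With M_n = 0.85 f'_c a b (d − a/2), solve the quadratic for a:
a = d − √(d² − 2M_n/(0.85 f'_c b)) = 545 − √(545² − 2 × 507×10⁶/(0.85 × 42 × 340)) = 82.95 mm.
A_s = 0.85 f'_c a b / f_y = 0.85 × 42 × 82.95 × 340 / 415 = 2426.1 mm².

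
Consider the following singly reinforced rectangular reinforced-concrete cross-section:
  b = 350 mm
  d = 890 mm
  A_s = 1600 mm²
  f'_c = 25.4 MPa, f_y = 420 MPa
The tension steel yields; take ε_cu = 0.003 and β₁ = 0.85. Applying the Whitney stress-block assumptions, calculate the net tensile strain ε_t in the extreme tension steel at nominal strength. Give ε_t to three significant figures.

ε_t ≈ 0.0225

a = A_s f_y/(0.85 f'_c b) = 88.93 mm.
β₁ = 0.85, so c = a/β₁ = 88.93/0.85 = 104.62 mm.
From the linear strain diagram with ε_cu = 0.003: ε_t = 0.003 (d − c)/c = 0.003 × (890 − 104.62)/104.62 = 0.0225.
Since ε_t ≥ 0.005, the section is tension-controlled.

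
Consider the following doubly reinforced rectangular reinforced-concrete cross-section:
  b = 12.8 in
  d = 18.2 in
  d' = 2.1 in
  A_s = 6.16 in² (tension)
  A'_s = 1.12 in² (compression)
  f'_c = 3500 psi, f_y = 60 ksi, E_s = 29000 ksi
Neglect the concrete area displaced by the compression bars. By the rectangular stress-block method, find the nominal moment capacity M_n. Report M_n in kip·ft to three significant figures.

M_n ≈ 449 kip·ft

Assume both steels yield.
a = (A_s − A'_s) f_y/(0.85 f'_c b) = (6.16 − 1.12) × 60/(0.85 × 3.5 × 12.8) = 7.941 in.
c = a/β₁ = 7.941/0.85 = 9.342 in; ε'_s = 0.003(c − d')/c = 0.0023 ≥ ε_y = 0.0021, so the compression steel yields.
M_n = (A_s − A'_s) f_y (d − a/2) + A'_s f_y (d − d') = 302.4 × (18.2 − 3.9705) + 67.2 × (18.2 − 2.1) = 4303.0 + 1081.9 = 5384.9 kip·in = 5384.9/12 = 448.74 kip·ft.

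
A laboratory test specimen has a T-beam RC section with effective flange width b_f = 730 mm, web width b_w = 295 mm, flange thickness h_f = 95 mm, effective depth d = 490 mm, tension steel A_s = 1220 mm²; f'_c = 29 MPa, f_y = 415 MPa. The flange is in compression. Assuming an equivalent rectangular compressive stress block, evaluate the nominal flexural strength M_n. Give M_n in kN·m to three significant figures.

M_n ≈ 241 kN·m

Tension: T = A_s f_y = 1220 × 415 = 506300 N.
Try a within the flange: a = T/(0.85 f'_c b_f) = 506300/(0.85 × 29 × 730) = 28.14 mm.
Since a = 28.14 ≤ h_f = 95 mm, the stress block lies entirely in the flange; analyse as a rectangular beam of width b_f.
M_n = T(d − a/2) = 506300 × (490 − 14.07) = 240.96 × 10⁶ N·mm.
M_n = 240.96 kN·m.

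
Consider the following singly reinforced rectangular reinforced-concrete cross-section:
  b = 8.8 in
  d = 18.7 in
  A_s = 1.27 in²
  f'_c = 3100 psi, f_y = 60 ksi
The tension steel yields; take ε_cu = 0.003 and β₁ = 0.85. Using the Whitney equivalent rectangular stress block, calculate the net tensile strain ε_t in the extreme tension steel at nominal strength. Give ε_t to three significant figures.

a = A_s f_y/(0.85 f'_c b) = 3.286 in.
β₁ = 0.85, so c = a/β₁ = 3.286/0.85 = 3.866 in.
From the linear strain diagram with ε_cu = 0.003: ε_t = 0.003 (d − c)/c = 0.003 × (18.7 − 3.866)/3.866 = 0.0115.
Since ε_t ≥ 0.005, the section is tension-controlled.

ε_t ≈ 0.0115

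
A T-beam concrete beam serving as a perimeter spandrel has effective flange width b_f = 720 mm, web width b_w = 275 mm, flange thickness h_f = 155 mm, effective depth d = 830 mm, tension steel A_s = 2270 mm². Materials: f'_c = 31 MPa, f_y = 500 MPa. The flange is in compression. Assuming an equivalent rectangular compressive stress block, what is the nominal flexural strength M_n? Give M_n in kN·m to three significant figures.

Tension: T = A_s f_y = 2270 × 500 = 1135000 N.
Try a within the flange: a = T/(0.85 f'_c b_f) = 1135000/(0.85 × 31 × 720) = 59.83 mm.
Since a = 59.83 ≤ h_f = 155 mm, the stress block lies entirely in the flange; analyse as a rectangular beam of width b_f.
M_n = T(d − a/2) = 1135000 × (830 − 29.915) = 908.10 × 10⁶ N·mm.
M_n = 908.10 kN·m.

M_n ≈ 908 kN·m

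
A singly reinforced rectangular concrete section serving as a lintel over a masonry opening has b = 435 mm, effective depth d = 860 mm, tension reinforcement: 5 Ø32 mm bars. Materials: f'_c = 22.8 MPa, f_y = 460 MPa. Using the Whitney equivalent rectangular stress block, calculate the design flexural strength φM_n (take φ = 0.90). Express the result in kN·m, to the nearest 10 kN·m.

A_s = 5 × 804 = 4020 mm².
T = A_s f_y = 4020 × 460 = 1849200 N = 1849.2 kN.
From C = T: a = T/(0.85 f'_c b) = 1849200/(0.85 × 22.8 × 435) = 219.35 mm.
M_n = T(d − a/2) = 1849.2 kN × (860 − 109.675) mm = 1387.50 kN·m.
φM_n = 0.90 × 1387.50 = 1248.75 kN·m.

φM_n ≈ 1250 kN·m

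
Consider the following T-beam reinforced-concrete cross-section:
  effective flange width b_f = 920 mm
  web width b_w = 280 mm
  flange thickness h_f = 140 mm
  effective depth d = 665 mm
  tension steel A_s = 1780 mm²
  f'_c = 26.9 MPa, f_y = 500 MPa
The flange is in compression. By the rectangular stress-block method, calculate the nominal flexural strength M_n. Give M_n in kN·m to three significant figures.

Tension: T = A_s f_y = 1780 × 500 = 890000 N.
Try a within the flange: a = T/(0.85 f'_c b_f) = 890000/(0.85 × 26.9 × 920) = 42.31 mm.
Since a = 42.31 ≤ h_f = 140 mm, the stress block lies entirely in the flange; analyse as a rectangular beam of width b_f.
M_n = T(d − a/2) = 890000 × (665 − 21.155) = 573.02 × 10⁶ N·mm.
M_n = 573.02 kN·m.

M_n ≈ 573 kN·m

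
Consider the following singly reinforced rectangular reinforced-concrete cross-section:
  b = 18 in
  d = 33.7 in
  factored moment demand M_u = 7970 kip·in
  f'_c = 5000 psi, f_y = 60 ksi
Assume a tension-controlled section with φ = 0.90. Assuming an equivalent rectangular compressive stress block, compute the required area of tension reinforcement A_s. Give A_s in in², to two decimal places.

M_n = M_u/φ = 7970/0.90 = 8855.56 kip·in.
From M_n = 0.85 f'_c a b (d − a/2):
a = d − √(d² − 2M_n/(0.85 f'_c b)) = 33.7 − √(33.7² − 2 × 8855.56/(0.85 × 5 × 18)) = 3.631 in.
A_s = 0.85 f'_c a b / f_y = 0.85 × 5 × 3.631 × 18 / 60 = 4.630 in².

A_s ≈ 4.63 in²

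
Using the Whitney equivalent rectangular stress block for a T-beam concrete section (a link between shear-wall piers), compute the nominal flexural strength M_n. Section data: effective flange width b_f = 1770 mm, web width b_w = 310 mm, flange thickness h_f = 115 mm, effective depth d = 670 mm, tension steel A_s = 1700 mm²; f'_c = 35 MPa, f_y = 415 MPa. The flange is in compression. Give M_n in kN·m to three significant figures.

Tension: T = A_s f_y = 1700 × 415 = 705500 N.
Try a within the flange: a = T/(0.85 f'_c b_f) = 705500/(0.85 × 35 × 1770) = 13.40 mm.
Since a = 13.40 ≤ h_f = 115 mm, the stress block lies entirely in the flange; analyse as a rectangular beam of width b_f.
M_n = T(d − a/2) = 705500 × (670 − 6.7) = 467.96 × 10⁶ N·mm.
M_n = 467.96 kN·m.

M_n ≈ 468 kN·m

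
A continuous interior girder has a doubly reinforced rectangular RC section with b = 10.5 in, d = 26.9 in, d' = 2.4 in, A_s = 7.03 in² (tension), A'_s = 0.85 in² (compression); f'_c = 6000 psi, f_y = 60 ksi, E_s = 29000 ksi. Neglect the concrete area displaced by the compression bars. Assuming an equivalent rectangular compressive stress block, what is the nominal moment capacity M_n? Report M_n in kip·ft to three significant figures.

Assume both steels yield.
a = (A_s − A'_s) f_y/(0.85 f'_c b) = (7.03 − 0.85) × 60/(0.85 × 6 × 10.5) = 6.924 in.
c = a/β₁ = 6.924/0.75 = 9.232 in; ε'_s = 0.003(c − d')/c = 0.0022 ≥ ε_y = 0.0021, so the compression steel yields.
M_n = (A_s − A'_s) f_y (d − a/2) + A'_s f_y (d − d') = 370.8 × (26.9 − 3.462) + 51 × (26.9 − 2.4) = 8690.8 + 1249.5 = 9940.3 kip·in = 9940.3/12 = 828.36 kip·ft.

M_n ≈ 828 kip·ft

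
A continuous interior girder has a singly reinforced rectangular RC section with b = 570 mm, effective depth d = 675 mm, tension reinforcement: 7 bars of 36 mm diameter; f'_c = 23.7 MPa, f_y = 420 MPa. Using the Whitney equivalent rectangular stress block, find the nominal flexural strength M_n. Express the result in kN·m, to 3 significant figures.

M_n ≈ 1630 kN·m

A_s = 7 × 1018 = 7126 mm².
T = A_s f_y = 7126 × 420 = 2992920 N = 2992.92 kN.
From C = T: a = T/(0.85 f'_c b) = 2992920/(0.85 × 23.7 × 570) = 260.65 mm.
M_n = T(d − a/2) = 2992.92 kN × (675 − 130.325) mm = 1630.17 kN·m.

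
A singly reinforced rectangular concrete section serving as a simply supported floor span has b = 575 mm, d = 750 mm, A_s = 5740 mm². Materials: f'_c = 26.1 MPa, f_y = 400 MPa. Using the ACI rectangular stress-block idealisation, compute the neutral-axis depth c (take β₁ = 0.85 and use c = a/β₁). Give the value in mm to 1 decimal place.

c ≈ 211.8 mm

T = A_s f_y = 5740 × 400 = 2296000 N = 2296 kN.
Setting C = 0.85 f'_c a b equal to T: a = 2296000/(0.85 × 26.1 × 575) = 179.988 mm.
With β₁ = 0.85, c = a/β₁ = 179.988/0.85 = 211.8 mm.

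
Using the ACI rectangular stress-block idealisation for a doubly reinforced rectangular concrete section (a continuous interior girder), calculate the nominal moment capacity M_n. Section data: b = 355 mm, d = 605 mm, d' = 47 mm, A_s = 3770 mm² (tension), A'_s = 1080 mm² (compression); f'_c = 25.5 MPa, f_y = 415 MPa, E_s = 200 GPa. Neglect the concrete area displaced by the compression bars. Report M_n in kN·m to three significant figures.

Assume both tension and compression steel yield.
Net tension couple steel: A_s − A'_s = 2690 mm².
a = (A_s − A'_s) f_y / (0.85 f'_c b) = 1116350/(0.85 × 25.5 × 355) = 145.08 mm.
c = a/β₁ = 145.08/0.85 = 170.68 mm; ε'_s = 0.003(c − d')/c = 0.0022 ≥ f_y/E_s = 0.0021, so compression steel does yield.
M_n = (A_s − A'_s) f_y (d − a/2) + A'_s f_y (d − d') = [1116350 × (605 − 72.54) + 448200 × (605 − 47)] × 10⁻⁶ = 594.41 + 250.10 = 844.51 kN·m.

M_n ≈ 845 kN·m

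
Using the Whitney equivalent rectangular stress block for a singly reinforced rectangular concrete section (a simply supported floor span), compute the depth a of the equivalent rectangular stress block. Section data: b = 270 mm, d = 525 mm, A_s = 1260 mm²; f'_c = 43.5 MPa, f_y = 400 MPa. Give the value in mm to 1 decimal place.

T = A_s f_y = 1260 × 400 = 504000 N = 504 kN.
Setting C = 0.85 f'_c a b equal to T: a = 504000/(0.85 × 43.5 × 270) = 50.5 mm.

a ≈ 50.5 mm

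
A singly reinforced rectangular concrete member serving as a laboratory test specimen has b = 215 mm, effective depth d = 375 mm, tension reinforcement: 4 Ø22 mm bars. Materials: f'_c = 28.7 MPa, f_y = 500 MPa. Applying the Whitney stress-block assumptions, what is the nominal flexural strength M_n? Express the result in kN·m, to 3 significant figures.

M_n ≈ 230 kN·m

A_s = 4 × 380 = 1520 mm².
T = A_s f_y = 1520 × 500 = 760000 N = 760 kN.
From C = T: a = T/(0.85 f'_c b) = 760000/(0.85 × 28.7 × 215) = 144.90 mm.
M_n = T(d − a/2) = 760 kN × (375 − 72.45) mm = 229.94 kN·m.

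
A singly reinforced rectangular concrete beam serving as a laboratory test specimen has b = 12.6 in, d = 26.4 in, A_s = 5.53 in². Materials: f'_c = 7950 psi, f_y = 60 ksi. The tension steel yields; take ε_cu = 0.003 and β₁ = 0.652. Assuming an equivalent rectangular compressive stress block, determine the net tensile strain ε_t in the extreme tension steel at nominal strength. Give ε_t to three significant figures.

ε_t ≈ 0.0103

a = A_s f_y/(0.85 f'_c b) = 3.897 in.
β₁ = 0.652, so c = a/β₁ = 3.897/0.652 = 5.977 in.
From the linear strain diagram with ε_cu = 0.003: ε_t = 0.003 (d − c)/c = 0.003 × (26.4 − 5.977)/5.977 = 0.0103.
Since ε_t ≥ 0.005, the section is tension-controlled.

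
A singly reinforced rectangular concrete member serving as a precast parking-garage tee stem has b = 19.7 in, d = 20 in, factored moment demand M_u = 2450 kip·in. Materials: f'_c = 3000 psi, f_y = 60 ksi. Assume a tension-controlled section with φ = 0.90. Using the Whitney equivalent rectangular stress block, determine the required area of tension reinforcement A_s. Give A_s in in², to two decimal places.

A_s ≈ 2.45 in²

M_n = M_u/φ = 2450/0.90 = 2722.22 kip·in.
From M_n = 0.85 f'_c a b (d − a/2):
a = d − √(d² − 2M_n/(0.85 f'_c b)) = 20 − √(20² − 2 × 2722.22/(0.85 × 3 × 19.7)) = 2.923 in.
A_s = 0.85 f'_c a b / f_y = 0.85 × 3 × 2.923 × 19.7 / 60 = 2.447 in².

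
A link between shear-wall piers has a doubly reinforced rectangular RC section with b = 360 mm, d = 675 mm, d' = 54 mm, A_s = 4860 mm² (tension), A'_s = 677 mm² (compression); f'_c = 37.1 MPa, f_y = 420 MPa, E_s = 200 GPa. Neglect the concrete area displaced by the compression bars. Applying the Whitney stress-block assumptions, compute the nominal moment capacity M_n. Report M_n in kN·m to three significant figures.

Assume both tension and compression steel yield.
Net tension couple steel: A_s − A'_s = 4183 mm².
a = (A_s − A'_s) f_y / (0.85 f'_c b) = 1756860/(0.85 × 37.1 × 360) = 154.75 mm.
c = a/β₁ = 154.75/0.785 = 197.13 mm; ε'_s = 0.003(c − d')/c = 0.0022 ≥ f_y/E_s = 0.0021, so compression steel does yield.
M_n = (A_s − A'_s) f_y (d − a/2) + A'_s f_y (d − d') = [1756860 × (675 − 77.375) + 284340 × (675 − 54)] × 10⁻⁶ = 1049.94 + 176.58 = 1226.52 kN·m.

M_n ≈ 1230 kN·m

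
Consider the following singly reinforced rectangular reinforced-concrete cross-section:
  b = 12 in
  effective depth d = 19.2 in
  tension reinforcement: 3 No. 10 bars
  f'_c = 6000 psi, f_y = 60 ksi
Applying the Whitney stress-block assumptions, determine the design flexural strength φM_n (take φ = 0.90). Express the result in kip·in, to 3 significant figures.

φM_n ≈ 3570 kip·in

A_s = 3 × 1.27 = 3.81 in².
T = A_s f_y = 3.81 × 60 = 228.6 kips.
a = T/(0.85 f'_c b) = 228.6/(0.85 × 6 × 12) = 3.735 in.
M_n = T(d − a/2) = 228.6 × (19.2 − 1.8675) = 3962.2 kip·in.
φM_n = 0.90 × 3962.2 = 3566.0 kip·in.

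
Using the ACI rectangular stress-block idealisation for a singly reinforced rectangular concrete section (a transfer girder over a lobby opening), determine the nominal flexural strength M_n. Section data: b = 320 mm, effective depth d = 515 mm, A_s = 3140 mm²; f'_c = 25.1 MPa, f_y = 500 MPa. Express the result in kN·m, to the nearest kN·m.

T = A_s f_y = 3140 × 500 = 1570000 N = 1570 kN.
From C = T: a = T/(0.85 f'_c b) = 1570000/(0.85 × 25.1 × 320) = 229.96 mm.
M_n = T(d − a/2) = 1570 kN × (515 − 114.98) mm = 628.03 kN·m.

M_n ≈ 628 kN·m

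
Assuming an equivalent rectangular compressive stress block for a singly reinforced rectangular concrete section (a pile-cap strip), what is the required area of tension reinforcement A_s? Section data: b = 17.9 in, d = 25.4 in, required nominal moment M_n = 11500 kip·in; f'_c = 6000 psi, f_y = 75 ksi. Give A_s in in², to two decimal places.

From M_n = 0.85 f'_c a b (d − a/2):
a = d − √(d² − 2M_n/(0.85 f'_c b)) = 25.4 − √(25.4² − 2 × 11500/(0.85 × 6 × 17.9)) = 5.570 in.
A_s = 0.85 f'_c a b / f_y = 0.85 × 6 × 5.570 × 17.9 / 75 = 6.780 in².

A_s ≈ 6.78 in²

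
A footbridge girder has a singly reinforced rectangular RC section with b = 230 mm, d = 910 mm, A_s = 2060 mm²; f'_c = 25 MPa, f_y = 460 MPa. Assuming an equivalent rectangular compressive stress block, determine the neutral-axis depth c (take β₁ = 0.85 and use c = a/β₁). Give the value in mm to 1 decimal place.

T = A_s f_y = 2060 × 460 = 947600 N = 947.6 kN.
Setting C = 0.85 f'_c a b equal to T: a = 947600/(0.85 × 25 × 230) = 193.882 mm.
With β₁ = 0.85, c = a/β₁ = 193.882/0.85 = 228.1 mm.

c ≈ 228.1 mm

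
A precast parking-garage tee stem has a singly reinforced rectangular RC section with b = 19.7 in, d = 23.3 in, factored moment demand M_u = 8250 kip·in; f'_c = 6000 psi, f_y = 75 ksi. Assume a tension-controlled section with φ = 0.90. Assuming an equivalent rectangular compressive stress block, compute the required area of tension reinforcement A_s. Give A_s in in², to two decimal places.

M_n = M_u/φ = 8250/0.90 = 9166.67 kip·in.
From M_n = 0.85 f'_c a b (d − a/2):
a = d − √(d² − 2M_n/(0.85 f'_c b)) = 23.3 − √(23.3² − 2 × 9166.67/(0.85 × 6 × 19.7)) = 4.315 in.
A_s = 0.85 f'_c a b / f_y = 0.85 × 6 × 4.315 × 19.7 / 75 = 5.780 in².

A_s ≈ 5.78 in²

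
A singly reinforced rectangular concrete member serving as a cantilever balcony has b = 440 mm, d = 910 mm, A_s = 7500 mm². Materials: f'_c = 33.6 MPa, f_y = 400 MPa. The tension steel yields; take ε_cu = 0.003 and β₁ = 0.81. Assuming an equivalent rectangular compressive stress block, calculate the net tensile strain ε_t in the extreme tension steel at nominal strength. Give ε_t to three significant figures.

a = A_s f_y/(0.85 f'_c b) = 238.73 mm.
β₁ = 0.81, so c = a/β₁ = 238.73/0.81 = 294.73 mm.
From the linear strain diagram with ε_cu = 0.003: ε_t = 0.003 (d − c)/c = 0.003 × (910 − 294.73)/294.73 = 0.00626.
Since ε_t ≥ 0.005, the section is tension-controlled.

ε_t ≈ 0.00626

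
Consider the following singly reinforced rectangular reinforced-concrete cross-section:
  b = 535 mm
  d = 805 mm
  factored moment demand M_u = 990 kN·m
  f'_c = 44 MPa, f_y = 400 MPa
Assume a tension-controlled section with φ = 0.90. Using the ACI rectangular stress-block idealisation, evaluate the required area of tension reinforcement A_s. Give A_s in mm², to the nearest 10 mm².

A_s ≈ 3570 mm²

M_n = M_u/φ = 990/0.90 = 1100 kN·m.
With M_n = 0.85 f'_c a b (d − a/2), solve the quadratic for a:
a = d − √(d² − 2M_n/(0.85 f'_c b)) = 805 − √(805² − 2 × 1100×10⁶/(0.85 × 44 × 535)) = 71.46 mm.
A_s = 0.85 f'_c a b / f_y = 0.85 × 44 × 71.46 × 535 / 400 = 3574.6 mm².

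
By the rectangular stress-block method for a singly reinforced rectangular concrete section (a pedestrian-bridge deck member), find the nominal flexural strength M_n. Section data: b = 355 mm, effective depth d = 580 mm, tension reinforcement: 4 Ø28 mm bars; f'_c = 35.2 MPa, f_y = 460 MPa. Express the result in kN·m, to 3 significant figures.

M_n ≈ 597 kN·m

A_s = 4 × 616 = 2464 mm².
T = A_s f_y = 2464 × 460 = 1133440 N = 1133.44 kN.
From C = T: a = T/(0.85 f'_c b) = 1133440/(0.85 × 35.2 × 355) = 106.71 mm.
M_n = T(d − a/2) = 1133.44 kN × (580 − 53.355) mm = 596.92 kN·m.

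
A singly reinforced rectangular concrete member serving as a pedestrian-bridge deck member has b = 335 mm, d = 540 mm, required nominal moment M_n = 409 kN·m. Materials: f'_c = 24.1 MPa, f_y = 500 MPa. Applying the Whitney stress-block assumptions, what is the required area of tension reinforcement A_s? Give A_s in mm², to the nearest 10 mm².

A_s ≈ 1710 mm²

With M_n = 0.85 f'_c a b (d − a/2), solve the quadratic for a:
a = d − √(d² − 2M_n/(0.85 f'_c b)) = 540 − √(540² − 2 × 409×10⁶/(0.85 × 24.1 × 335)) = 124.79 mm.
A_s = 0.85 f'_c a b / f_y = 0.85 × 24.1 × 124.79 × 335 / 500 = 1712.7 mm².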